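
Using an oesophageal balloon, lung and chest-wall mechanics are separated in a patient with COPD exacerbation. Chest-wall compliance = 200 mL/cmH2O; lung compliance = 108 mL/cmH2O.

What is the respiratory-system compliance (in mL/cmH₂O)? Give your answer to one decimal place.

70.1

Lung and chest wall are elastances in series: 1/Crs = 1/CL + 1/Ccw.
1/Crs = 1/108 + 1/200 = 0.01426.
Crs = 70.126 mL/cmH2O.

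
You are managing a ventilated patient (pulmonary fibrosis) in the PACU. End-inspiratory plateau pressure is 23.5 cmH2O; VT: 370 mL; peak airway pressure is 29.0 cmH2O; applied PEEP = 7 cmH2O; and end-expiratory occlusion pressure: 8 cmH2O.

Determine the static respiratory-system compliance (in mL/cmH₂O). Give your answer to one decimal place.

23.9

End-expiratory occlusion gives total PEEP = 8 cmH2O (intrinsic PEEP = 8 − 7 = 1). Use total PEEP for the elastic gradient.
Cstat = Vt / (Pplat − PEEPtotal) = 370 / (23.5 − 8) = 370 / 15.5 = 23.871 mL/cmH2O.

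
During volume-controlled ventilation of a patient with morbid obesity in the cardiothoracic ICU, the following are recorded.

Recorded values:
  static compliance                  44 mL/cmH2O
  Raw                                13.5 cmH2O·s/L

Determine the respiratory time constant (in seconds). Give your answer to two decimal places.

0.59

τ = R × C = 13.5 × 44 mL/cmH2O = 13.5 × 0.044 L/cmH2O = 0.594 s.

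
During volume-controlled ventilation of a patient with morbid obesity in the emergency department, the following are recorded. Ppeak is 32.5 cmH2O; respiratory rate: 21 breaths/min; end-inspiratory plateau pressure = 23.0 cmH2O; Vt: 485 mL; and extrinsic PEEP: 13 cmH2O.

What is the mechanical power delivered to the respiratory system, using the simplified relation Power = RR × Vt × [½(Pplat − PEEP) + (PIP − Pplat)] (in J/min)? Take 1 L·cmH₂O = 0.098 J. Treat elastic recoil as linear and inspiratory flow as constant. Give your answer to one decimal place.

Per-breath work = Vt × [½(Pplat−PEEP) + (PIP−Pplat)] = 0.485 × [0.5×10.0 + 9.5] = 0.485 × 14.5 = 7.033 L·cmH2O.
Power = 21 × 7.033 = 147.69 L·cmH2O/min.
× 0.098 J/(L·cmH2O) → 14.474 J/min.

14.5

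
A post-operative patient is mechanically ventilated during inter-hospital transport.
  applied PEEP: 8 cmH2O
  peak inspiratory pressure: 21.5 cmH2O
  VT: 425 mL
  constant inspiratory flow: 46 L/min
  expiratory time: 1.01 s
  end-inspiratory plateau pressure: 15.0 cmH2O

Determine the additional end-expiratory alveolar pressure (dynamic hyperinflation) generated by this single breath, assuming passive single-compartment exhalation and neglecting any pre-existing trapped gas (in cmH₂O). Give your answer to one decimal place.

Flow: 46 L/min ÷ 60 = 0.7667 L/s.
R = (PIP − Pplat)/V̇ = (21.5 − 15.0) / 0.7667 = 6.5/0.7667 = 8.478 cmH2O·s/L.
C = Vt/(Pplat − PEEP) = 425.0 / (15.0 − 8) = 425.0/7.0 = 60.714 mL/cmH2O.
τ = R × C = 8.478 × 0.06071 L/cmH2O = 0.5147 s.
Fraction remaining = e^(−Te/τ) = e^(−1.01/0.5147) = 0.1405; trapped volume = 425.0 × 0.1405 = 59.713 mL.
Additional alveolar pressure from trapping ≈ V_trapped / C = 59.713 / 60.714 = 0.9835 cmH2O.

1.0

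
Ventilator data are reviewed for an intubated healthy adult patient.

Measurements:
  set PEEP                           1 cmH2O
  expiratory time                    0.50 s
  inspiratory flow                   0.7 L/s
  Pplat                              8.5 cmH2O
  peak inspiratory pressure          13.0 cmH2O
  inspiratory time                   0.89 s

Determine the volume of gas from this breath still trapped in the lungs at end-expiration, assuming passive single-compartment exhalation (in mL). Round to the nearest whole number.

Vt = flow × Ti = 0.7 L/s × 0.89 s × 1000 mL/L = 623.0 mL.
R = (PIP − Pplat)/V̇ = (13.0 − 8.5) / 0.7 = 4.5/0.7 = 6.429 cmH2O·s/L.
C = Vt/(Pplat − PEEP) = 623.0 / (8.5 − 1) = 623.0/7.5 = 83.067 mL/cmH2O.
τ = R × C = 6.429 × 0.08307 L/cmH2O = 0.5341 s.
Fraction remaining = e^(−Te/τ) = e^(−0.50/0.5341) = 0.3921.
Trapped volume = 623.0 × 0.3921 = 244.28 mL.

244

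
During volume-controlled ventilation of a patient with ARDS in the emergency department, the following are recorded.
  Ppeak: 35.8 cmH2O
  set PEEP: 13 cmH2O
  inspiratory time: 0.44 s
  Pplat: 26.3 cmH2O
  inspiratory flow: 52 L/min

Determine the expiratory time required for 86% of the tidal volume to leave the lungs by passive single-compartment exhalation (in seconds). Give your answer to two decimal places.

Flow: 52 L/min ÷ 60 = 0.8667 L/s.
Vt = flow × Ti = 0.8667 L/s × 0.44 s × 1000 mL/L = 381.35 mL.
R = (PIP − Pplat)/V̇ = (35.8 − 26.3) / 0.8667 = 9.5/0.8667 = 10.961 cmH2O·s/L.
C = Vt/(Pplat − PEEP) = 381.35 / (26.3 − 13) = 381.35/13.3 = 28.673 mL/cmH2O.
τ = R × C = 10.961 × 0.02867 L/cmH2O = 0.3143 s.
t = −τ·ln(1 − 0.86) = −0.3143·ln(0.14) = 0.6179 s.

0.62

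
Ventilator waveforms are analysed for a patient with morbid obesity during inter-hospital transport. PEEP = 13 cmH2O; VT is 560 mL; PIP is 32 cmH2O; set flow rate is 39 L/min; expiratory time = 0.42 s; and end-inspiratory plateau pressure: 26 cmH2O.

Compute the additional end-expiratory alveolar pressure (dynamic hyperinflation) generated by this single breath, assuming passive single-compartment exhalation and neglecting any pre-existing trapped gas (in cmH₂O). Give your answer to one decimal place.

Flow: 39 L/min ÷ 60 = 0.65 L/s.
R = (PIP − Pplat)/V̇ = (32 − 26) / 0.65 = 6.0/0.65 = 9.231 cmH2O·s/L.
C = Vt/(Pplat − PEEP) = 560.0 / (26 − 13) = 560.0/13.0 = 43.077 mL/cmH2O.
τ = R × C = 9.231 × 0.04308 L/cmH2O = 0.3977 s.
Fraction remaining = e^(−Te/τ) = e^(−0.42/0.3977) = 0.3478; trapped volume = 560.0 × 0.3478 = 194.77 mL.
Additional alveolar pressure from trapping ≈ V_trapped / C = 194.77 / 43.077 = 4.521 cmH2O.

4.5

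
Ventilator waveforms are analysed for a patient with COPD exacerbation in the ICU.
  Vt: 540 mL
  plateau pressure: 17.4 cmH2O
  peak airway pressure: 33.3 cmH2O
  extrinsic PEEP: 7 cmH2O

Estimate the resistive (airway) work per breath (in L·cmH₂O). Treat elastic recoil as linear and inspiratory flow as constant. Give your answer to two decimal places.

With constant inspiratory flow the resistive pressure is constant at PIP − Pplat = 33.3 − 17.4 = 15.9 cmH2O, so resistive work = 15.9 × 0.540 = 8.586 L·cmH2O.

8.59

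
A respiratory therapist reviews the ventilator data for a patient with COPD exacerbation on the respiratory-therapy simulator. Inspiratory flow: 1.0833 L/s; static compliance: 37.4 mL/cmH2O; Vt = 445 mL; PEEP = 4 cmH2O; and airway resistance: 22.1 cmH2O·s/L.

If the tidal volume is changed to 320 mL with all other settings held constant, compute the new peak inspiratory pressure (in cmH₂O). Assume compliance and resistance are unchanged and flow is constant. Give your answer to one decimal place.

PIP = Vt/C + R·V̇ + PEEP (constant-flow equation of motion).
Only the elastic term changes: ΔPIP = ΔVt / C = (320 − 445) / 37.4 = -3.342 cmH2O.
Original PIP = 445/37.4 + 22.1×1.0833 + 4 = 39.839 cmH2O; new PIP = 39.839 + (-3.342) = 36.497 cmH2O.

36.5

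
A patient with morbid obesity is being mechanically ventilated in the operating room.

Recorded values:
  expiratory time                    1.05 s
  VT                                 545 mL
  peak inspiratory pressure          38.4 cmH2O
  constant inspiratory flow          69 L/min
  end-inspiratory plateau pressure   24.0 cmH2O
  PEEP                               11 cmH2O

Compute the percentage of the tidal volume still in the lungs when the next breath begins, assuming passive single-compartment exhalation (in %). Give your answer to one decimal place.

Flow: 69 L/min ÷ 60 = 1.15 L/s.
R = (PIP − Pplat)/V̇ = (38.4 − 24.0) / 1.15 = 14.4/1.15 = 12.522 cmH2O·s/L.
C = Vt/(Pplat − PEEP) = 545.0 / (24.0 − 11) = 545.0/13.0 = 41.923 mL/cmH2O.
τ = R × C = 12.522 × 0.04192 L/cmH2O = 0.5249 s.
Fraction remaining at end-expiration = e^(−Te/τ) = e^(−1.05/0.5249) = 0.1353 → 13.53%.

13.5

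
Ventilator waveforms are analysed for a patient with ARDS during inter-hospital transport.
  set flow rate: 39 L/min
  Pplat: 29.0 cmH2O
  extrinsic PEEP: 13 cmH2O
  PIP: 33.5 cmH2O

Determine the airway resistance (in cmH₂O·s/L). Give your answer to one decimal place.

6.9

Flow: 39 L/min ÷ 60 = 0.65 L/s.
Raw = (PIP − Pplat) / flow = (33.5 − 29.0) / 0.65 = 4.5 / 0.65 = 6.923 cmH2O·s/L.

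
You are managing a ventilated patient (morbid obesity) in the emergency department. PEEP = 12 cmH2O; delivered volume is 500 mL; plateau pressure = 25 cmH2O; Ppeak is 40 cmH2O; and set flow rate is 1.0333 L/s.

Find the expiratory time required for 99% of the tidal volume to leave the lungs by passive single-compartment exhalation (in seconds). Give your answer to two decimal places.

2.57

R = (PIP − Pplat)/V̇ = (40 − 25) / 1.0333 = 15.0/1.0333 = 14.517 cmH2O·s/L.
C = Vt/(Pplat − PEEP) = 500.0 / (25 − 12) = 500.0/13.0 = 38.462 mL/cmH2O.
τ = R × C = 14.517 × 0.03846 L/cmH2O = 0.5583 s.
t = −τ·ln(1 − 0.99) = −0.5583·ln(0.01) = 2.571 s.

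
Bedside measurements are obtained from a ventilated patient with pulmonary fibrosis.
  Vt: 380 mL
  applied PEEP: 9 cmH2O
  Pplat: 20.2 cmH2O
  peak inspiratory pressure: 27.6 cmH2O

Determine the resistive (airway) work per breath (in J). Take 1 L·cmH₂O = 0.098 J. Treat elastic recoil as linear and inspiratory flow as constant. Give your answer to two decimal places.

With constant inspiratory flow the resistive pressure is constant at PIP − Pplat = 27.6 − 20.2 = 7.4 cmH2O, so resistive work = 7.4 × 0.380 = 2.812 L·cmH2O.
× 0.098 J/(L·cmH2O) → 0.2756 J.

0.28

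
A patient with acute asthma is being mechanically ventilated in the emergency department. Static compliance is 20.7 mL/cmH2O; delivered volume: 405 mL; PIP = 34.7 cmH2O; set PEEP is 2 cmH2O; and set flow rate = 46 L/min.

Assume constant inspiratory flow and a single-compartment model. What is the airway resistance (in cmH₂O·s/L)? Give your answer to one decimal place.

Flow: 46 L/min ÷ 60 = 0.7667 L/s.
Equation of motion (constant flow): PIP = Vt/C + R·V̇ + PEEP.
R·V̇ = PIP − Vt/C − PEEP = 34.7 − 405/20.7 − 2 = 34.7 − 19.565 − 2 = 13.135 cmH2O.
R = 13.135 / 0.7667 = 17.132 cmH2O·s/L.

17.1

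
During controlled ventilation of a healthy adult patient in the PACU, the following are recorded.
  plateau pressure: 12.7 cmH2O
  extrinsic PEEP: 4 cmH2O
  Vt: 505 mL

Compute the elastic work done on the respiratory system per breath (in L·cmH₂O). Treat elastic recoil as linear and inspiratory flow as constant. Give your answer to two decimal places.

Elastic work ≈ ½ × (Pplat − PEEP) × Vt = 0.5 × (12.7 − 4) × 0.505 L = 0.5 × 8.7 × 0.505 = 2.197 L·cmH2O.

2.20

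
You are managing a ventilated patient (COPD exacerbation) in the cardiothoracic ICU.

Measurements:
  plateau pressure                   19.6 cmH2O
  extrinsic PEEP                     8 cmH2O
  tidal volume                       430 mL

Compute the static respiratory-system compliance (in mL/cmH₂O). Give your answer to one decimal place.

Cstat = Vt / (Pplat − PEEP) = 430 / (19.6 − 8) = 430 / 11.6 = 37.069 mL/cmH2O.

37.1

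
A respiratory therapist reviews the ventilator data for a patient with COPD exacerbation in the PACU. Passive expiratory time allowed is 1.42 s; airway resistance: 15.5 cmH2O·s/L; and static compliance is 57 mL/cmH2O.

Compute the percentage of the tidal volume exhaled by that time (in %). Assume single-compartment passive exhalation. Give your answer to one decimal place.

80.0

τ = R × C = 15.5 × 57 mL/cmH2O = 15.5 × 0.057 L/cmH2O = 0.8835 s.
Passive exhalation: V(t)/V₀ = e^(−t/τ) = e^(−1.42/0.8835) = 0.2004.
Fraction exhaled = 1 − 0.2004 = 0.7996 → 79.96%.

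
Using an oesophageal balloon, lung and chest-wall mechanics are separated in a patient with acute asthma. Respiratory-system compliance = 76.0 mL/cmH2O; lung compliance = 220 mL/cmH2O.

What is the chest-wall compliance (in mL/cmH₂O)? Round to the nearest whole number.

1/Ccw = 1/Crs − 1/CL.
1/Ccw = 1/76.0 − 1/220 = 0.008612.
Ccw = 116.12 mL/cmH2O.

116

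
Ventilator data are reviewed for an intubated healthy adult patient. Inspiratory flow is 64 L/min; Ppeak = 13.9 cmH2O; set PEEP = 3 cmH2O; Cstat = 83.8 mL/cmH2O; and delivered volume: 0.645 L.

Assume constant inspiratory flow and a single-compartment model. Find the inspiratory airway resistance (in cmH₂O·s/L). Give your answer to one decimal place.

3.0

Flow: 64 L/min ÷ 60 = 1.0667 L/s.
Equation of motion (constant flow): PIP = Vt/C + R·V̇ + PEEP.
R·V̇ = PIP − Vt/C − PEEP = 13.9 − 645/83.8 − 3 = 13.9 − 7.697 − 3 = 3.203 cmH2O.
R = 3.203 / 1.0667 = 3.003 cmH2O·s/L.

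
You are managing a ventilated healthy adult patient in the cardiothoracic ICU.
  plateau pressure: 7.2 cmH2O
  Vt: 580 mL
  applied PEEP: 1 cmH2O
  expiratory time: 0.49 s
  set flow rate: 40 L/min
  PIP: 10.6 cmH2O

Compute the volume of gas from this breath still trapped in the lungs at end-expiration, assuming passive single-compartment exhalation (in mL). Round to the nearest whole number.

Flow: 40 L/min ÷ 60 = 0.6667 L/s.
R = (PIP − Pplat)/V̇ = (10.6 − 7.2) / 0.6667 = 3.4/0.6667 = 5.1 cmH2O·s/L.
C = Vt/(Pplat − PEEP) = 580.0 / (7.2 − 1) = 580.0/6.2 = 93.548 mL/cmH2O.
τ = R × C = 5.1 × 0.09355 L/cmH2O = 0.4771 s.
Fraction remaining = e^(−Te/τ) = e^(−0.49/0.4771) = 0.3581.
Trapped volume = 580.0 × 0.3581 = 207.7 mL.

208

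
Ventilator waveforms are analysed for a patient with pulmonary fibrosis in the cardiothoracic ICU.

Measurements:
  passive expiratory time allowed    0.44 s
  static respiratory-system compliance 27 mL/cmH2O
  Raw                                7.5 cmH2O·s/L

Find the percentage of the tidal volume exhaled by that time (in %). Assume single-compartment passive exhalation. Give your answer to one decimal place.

88.6

τ = R × C = 7.5 × 27 mL/cmH2O = 7.5 × 0.027 L/cmH2O = 0.2025 s.
Passive exhalation: V(t)/V₀ = e^(−t/τ) = e^(−0.44/0.2025) = 0.1139.
Fraction exhaled = 1 − 0.1139 = 0.8861 → 88.61%.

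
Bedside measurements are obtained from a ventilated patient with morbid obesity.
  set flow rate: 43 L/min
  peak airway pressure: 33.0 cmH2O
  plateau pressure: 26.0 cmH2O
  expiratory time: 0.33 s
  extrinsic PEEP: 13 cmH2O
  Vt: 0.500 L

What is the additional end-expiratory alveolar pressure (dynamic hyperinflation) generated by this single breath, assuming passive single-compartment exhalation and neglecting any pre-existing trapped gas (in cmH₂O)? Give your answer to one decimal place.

Flow: 43 L/min ÷ 60 = 0.7167 L/s.
R = (PIP − Pplat)/V̇ = (33.0 − 26.0) / 0.7167 = 7.0/0.7167 = 9.767 cmH2O·s/L.
C = Vt/(Pplat − PEEP) = 500.0 / (26.0 − 13) = 500.0/13.0 = 38.462 mL/cmH2O.
τ = R × C = 9.767 × 0.03846 L/cmH2O = 0.3756 s.
Fraction remaining = e^(−Te/τ) = e^(−0.33/0.3756) = 0.4154; trapped volume = 500.0 × 0.4154 = 207.7 mL.
Additional alveolar pressure from trapping ≈ V_trapped / C = 207.7 / 38.462 = 5.4 cmH2O.

5.4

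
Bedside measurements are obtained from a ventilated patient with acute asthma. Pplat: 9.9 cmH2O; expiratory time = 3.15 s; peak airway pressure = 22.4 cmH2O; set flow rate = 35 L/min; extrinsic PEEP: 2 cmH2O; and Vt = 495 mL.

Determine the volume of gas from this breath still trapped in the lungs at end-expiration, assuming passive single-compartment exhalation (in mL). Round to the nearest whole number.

47

Flow: 35 L/min ÷ 60 = 0.5833 L/s.
R = (PIP − Pplat)/V̇ = (22.4 − 9.9) / 0.5833 = 12.5/0.5833 = 21.43 cmH2O·s/L.
C = Vt/(Pplat − PEEP) = 495.0 / (9.9 − 2) = 495.0/7.9 = 62.658 mL/cmH2O.
τ = R × C = 21.43 × 0.06266 L/cmH2O = 1.343 s.
Fraction remaining = e^(−Te/τ) = e^(−3.15/1.343) = 0.0958.
Trapped volume = 495.0 × 0.0958 = 47.421 mL.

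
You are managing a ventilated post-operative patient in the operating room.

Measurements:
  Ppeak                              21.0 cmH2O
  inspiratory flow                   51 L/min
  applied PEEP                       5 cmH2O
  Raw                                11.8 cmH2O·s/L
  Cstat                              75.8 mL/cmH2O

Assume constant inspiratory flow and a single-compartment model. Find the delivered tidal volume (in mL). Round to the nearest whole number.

Flow: 51 L/min ÷ 60 = 0.85 L/s.
Equation of motion (constant flow): PIP = Vt/C + R·V̇ + PEEP.
Vt/C = PIP − R·V̇ − PEEP = 21.0 − 10.03 − 5 = 5.97 cmH2O.
Vt = C × 5.97 = 75.8 × 5.97 = 452.53 mL.

453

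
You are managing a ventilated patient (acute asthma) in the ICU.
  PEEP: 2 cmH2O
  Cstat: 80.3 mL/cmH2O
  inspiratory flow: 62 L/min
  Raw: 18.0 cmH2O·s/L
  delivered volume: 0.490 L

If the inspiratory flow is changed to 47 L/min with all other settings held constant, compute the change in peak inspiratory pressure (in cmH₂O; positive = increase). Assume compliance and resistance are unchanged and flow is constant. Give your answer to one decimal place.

-4.5

Flow: 62 L/min ÷ 60 = 1.0333 L/s.
New flow: 47 L/min ÷ 60 = 0.7833 L/s.
PIP = Vt/C + R·V̇ + PEEP (constant-flow equation of motion).
Only the resistive term changes: ΔPIP = R × ΔV̇ = 18.0 × (0.7833 − 1.0333) = 18.0 × -0.25 = -4.5 cmH2O.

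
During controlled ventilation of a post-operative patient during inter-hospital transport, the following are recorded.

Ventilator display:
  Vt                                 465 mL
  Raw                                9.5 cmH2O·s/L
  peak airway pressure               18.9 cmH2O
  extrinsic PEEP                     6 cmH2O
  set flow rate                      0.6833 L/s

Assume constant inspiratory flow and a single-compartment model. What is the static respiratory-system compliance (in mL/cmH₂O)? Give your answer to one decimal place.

72.6

Equation of motion (constant flow): PIP = Vt/C + R·V̇ + PEEP.
Vt/C = PIP − R·V̇ − PEEP = 18.9 − 9.5×0.6833 − 6 = 18.9 − 6.491 − 6 = 6.409 cmH2O.
C = Vt / 6.409 = 465 / 6.409 = 72.554 mL/cmH2O.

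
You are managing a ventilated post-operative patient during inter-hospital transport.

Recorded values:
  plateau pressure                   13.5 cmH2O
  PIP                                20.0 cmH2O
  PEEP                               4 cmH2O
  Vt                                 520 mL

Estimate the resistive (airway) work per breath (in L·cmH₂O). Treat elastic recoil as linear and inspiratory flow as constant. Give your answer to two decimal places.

With constant inspiratory flow the resistive pressure is constant at PIP − Pplat = 20.0 − 13.5 = 6.5 cmH2O, so resistive work = 6.5 × 0.520 = 3.38 L·cmH2O.

3.38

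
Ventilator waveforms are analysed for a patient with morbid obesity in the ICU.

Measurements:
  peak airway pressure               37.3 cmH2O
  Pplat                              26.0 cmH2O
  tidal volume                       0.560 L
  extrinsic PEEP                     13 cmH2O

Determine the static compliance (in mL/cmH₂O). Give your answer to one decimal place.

Cstat = Vt / (Pplat − PEEP) = 560 / (26.0 − 13) = 560 / 13.0 = 43.077 mL/cmH2O.

43.1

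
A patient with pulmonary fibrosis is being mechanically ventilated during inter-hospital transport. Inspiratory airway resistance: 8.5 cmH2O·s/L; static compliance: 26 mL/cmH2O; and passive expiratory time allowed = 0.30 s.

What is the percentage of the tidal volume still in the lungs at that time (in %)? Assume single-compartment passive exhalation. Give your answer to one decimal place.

τ = R × C = 8.5 × 26 mL/cmH2O = 8.5 × 0.026 L/cmH2O = 0.221 s.
Passive exhalation: V(t)/V₀ = e^(−t/τ) = e^(−0.30/0.221) = 0.2573.
Fraction remaining = 0.2573 → 25.73%.

25.7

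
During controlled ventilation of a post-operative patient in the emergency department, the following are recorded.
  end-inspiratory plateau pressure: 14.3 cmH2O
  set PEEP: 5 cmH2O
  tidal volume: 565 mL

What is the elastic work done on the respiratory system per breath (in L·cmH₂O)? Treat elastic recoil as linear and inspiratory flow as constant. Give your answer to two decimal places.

2.63

Elastic work ≈ ½ × (Pplat − PEEP) × Vt = 0.5 × (14.3 − 5) × 0.565 L = 0.5 × 9.3 × 0.565 = 2.627 L·cmH2O.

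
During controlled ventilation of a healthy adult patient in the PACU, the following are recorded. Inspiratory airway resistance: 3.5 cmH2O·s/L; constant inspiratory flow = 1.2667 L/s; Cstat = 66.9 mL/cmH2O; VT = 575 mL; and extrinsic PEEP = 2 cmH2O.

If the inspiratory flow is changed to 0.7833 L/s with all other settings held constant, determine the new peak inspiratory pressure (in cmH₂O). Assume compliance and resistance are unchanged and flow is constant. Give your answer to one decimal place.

13.3

PIP = Vt/C + R·V̇ + PEEP (constant-flow equation of motion).
Only the resistive term changes: ΔPIP = R × ΔV̇ = 3.5 × (0.7833 − 1.2667) = 3.5 × -0.4834 = -1.692 cmH2O.
Original PIP = 575/66.9 + 3.5×1.2667 + 2 = 15.028 cmH2O; new PIP = 15.028 + (-1.692) = 13.336 cmH2O.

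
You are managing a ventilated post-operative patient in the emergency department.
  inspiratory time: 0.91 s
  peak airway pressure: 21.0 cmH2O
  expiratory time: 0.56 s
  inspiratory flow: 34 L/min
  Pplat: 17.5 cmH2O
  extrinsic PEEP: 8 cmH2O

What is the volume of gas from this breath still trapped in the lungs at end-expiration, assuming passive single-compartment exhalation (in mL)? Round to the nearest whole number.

97

Flow: 34 L/min ÷ 60 = 0.5667 L/s.
Vt = flow × Ti = 0.5667 L/s × 0.91 s × 1000 mL/L = 515.7 mL.
R = (PIP − Pplat)/V̇ = (21.0 − 17.5) / 0.5667 = 3.5/0.5667 = 6.176 cmH2O·s/L.
C = Vt/(Pplat − PEEP) = 515.7 / (17.5 − 8) = 515.7/9.5 = 54.284 mL/cmH2O.
τ = R × C = 6.176 × 0.05428 L/cmH2O = 0.3352 s.
Fraction remaining = e^(−Te/τ) = e^(−0.56/0.3352) = 0.1881.
Trapped volume = 515.7 × 0.1881 = 97.003 mL.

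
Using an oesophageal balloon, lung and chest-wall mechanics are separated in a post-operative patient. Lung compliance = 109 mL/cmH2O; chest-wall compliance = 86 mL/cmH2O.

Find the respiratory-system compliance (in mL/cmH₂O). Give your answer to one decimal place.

48.1

Lung and chest wall are elastances in series: 1/Crs = 1/CL + 1/Ccw.
1/Crs = 1/109 + 1/86 = 0.0208.
Crs = 48.077 mL/cmH2O.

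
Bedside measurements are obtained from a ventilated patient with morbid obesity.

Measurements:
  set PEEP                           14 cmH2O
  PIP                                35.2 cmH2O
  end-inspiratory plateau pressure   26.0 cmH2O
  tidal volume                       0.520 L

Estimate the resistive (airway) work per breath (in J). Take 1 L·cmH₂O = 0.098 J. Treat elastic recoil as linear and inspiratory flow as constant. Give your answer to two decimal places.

0.47

With constant inspiratory flow the resistive pressure is constant at PIP − Pplat = 35.2 − 26.0 = 9.2 cmH2O, so resistive work = 9.2 × 0.520 = 4.784 L·cmH2O.
× 0.098 J/(L·cmH2O) → 0.4688 J.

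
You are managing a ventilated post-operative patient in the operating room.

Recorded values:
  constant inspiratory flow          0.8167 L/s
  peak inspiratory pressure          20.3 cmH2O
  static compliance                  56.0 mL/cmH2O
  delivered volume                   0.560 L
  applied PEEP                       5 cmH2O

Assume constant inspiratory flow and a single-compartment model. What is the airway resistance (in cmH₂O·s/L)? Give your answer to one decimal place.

Equation of motion (constant flow): PIP = Vt/C + R·V̇ + PEEP.
R·V̇ = PIP − Vt/C − PEEP = 20.3 − 560/56.0 − 5 = 20.3 − 10.0 − 5 = 5.3 cmH2O.
R = 5.3 / 0.8167 = 6.49 cmH2O·s/L.

6.5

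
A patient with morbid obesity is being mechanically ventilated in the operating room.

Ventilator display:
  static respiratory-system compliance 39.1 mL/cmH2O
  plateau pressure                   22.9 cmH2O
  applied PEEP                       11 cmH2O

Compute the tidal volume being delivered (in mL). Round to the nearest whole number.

465

Vt = Cstat × (Pplat − PEEP) = 39.1 × (22.9 − 11) = 39.1 × 11.9 = 465.29 mL.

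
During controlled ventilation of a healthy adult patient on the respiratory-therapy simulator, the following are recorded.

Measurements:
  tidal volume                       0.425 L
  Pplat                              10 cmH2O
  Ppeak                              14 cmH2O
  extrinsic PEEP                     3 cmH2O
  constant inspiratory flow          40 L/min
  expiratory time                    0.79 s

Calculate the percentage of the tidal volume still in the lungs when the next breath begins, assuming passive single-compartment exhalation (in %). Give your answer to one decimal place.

11.4

Flow: 40 L/min ÷ 60 = 0.6667 L/s.
R = (PIP − Pplat)/V̇ = (14 − 10) / 0.6667 = 4.0/0.6667 = 6.0 cmH2O·s/L.
C = Vt/(Pplat − PEEP) = 425.0 / (10 − 3) = 425.0/7.0 = 60.714 mL/cmH2O.
τ = R × C = 6.0 × 0.06071 L/cmH2O = 0.3643 s.
Fraction remaining at end-expiration = e^(−Te/τ) = e^(−0.79/0.3643) = 0.1143 → 11.43%.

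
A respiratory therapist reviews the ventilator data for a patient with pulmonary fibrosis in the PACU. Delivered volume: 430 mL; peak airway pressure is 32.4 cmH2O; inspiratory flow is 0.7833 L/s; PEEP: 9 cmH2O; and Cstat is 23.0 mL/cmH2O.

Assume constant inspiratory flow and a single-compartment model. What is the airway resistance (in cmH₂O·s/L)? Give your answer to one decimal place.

Equation of motion (constant flow): PIP = Vt/C + R·V̇ + PEEP.
R·V̇ = PIP − Vt/C − PEEP = 32.4 − 430/23.0 − 9 = 32.4 − 18.696 − 9 = 4.704 cmH2O.
R = 4.704 / 0.7833 = 6.005 cmH2O·s/L.

6.0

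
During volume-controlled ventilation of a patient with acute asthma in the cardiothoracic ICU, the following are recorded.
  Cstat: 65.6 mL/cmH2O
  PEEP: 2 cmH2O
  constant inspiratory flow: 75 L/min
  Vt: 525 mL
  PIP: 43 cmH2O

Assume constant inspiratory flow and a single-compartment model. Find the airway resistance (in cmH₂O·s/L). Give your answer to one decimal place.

26.4

Flow: 75 L/min ÷ 60 = 1.25 L/s.
Equation of motion (constant flow): PIP = Vt/C + R·V̇ + PEEP.
R·V̇ = PIP − Vt/C − PEEP = 43 − 525/65.6 − 2 = 43 − 8.003 − 2 = 32.997 cmH2O.
R = 32.997 / 1.25 = 26.398 cmH2O·s/L.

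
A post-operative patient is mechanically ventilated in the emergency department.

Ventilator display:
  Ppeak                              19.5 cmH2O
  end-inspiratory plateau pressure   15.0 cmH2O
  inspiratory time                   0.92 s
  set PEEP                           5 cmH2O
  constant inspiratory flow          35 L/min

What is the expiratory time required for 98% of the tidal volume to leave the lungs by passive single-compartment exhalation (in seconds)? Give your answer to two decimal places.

Flow: 35 L/min ÷ 60 = 0.5833 L/s.
Vt = flow × Ti = 0.5833 L/s × 0.92 s × 1000 mL/L = 536.64 mL.
R = (PIP − Pplat)/V̇ = (19.5 − 15.0) / 0.5833 = 4.5/0.5833 = 7.715 cmH2O·s/L.
C = Vt/(Pplat − PEEP) = 536.64 / (15.0 − 5) = 536.64/10.0 = 53.664 mL/cmH2O.
τ = R × C = 7.715 × 0.05366 L/cmH2O = 0.414 s.
t = −τ·ln(1 − 0.98) = −0.414·ln(0.02) = 1.62 s.

1.62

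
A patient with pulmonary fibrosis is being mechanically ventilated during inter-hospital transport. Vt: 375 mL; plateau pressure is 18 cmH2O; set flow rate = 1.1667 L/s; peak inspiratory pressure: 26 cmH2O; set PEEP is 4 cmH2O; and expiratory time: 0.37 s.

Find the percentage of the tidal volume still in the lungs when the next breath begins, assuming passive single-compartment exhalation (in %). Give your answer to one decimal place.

R = (PIP − Pplat)/V̇ = (26 − 18) / 1.1667 = 8.0/1.1667 = 6.857 cmH2O·s/L.
C = Vt/(Pplat − PEEP) = 375.0 / (18 − 4) = 375.0/14.0 = 26.786 mL/cmH2O.
τ = R × C = 6.857 × 0.02679 L/cmH2O = 0.1837 s.
Fraction remaining at end-expiration = e^(−Te/τ) = e^(−0.37/0.1837) = 0.1334 → 13.34%.

13.3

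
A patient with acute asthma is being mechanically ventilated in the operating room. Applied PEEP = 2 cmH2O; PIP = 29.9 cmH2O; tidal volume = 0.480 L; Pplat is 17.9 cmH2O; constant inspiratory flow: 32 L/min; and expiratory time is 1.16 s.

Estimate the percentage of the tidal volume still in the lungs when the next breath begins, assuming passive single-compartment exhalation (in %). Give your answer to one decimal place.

Flow: 32 L/min ÷ 60 = 0.5333 L/s.
R = (PIP − Pplat)/V̇ = (29.9 − 17.9) / 0.5333 = 12.0/0.5333 = 22.501 cmH2O·s/L.
C = Vt/(Pplat − PEEP) = 480.0 / (17.9 − 2) = 480.0/15.9 = 30.189 mL/cmH2O.
τ = R × C = 22.501 × 0.03019 L/cmH2O = 0.6793 s.
Fraction remaining at end-expiration = e^(−Te/τ) = e^(−1.16/0.6793) = 0.1813 → 18.13%.

18.1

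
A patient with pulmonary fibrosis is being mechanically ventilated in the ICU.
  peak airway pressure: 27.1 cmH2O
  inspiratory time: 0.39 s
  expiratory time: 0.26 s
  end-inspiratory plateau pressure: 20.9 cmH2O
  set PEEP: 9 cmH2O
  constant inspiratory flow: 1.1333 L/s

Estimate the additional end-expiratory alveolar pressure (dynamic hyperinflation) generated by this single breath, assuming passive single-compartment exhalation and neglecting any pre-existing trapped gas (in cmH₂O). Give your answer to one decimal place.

3.3

Vt = flow × Ti = 1.1333 L/s × 0.39 s × 1000 mL/L = 441.99 mL.
R = (PIP − Pplat)/V̇ = (27.1 − 20.9) / 1.1333 = 6.2/1.1333 = 5.471 cmH2O·s/L.
C = Vt/(Pplat − PEEP) = 441.99 / (20.9 − 9) = 441.99/11.9 = 37.142 mL/cmH2O.
τ = R × C = 5.471 × 0.03714 L/cmH2O = 0.2032 s.
Fraction remaining = e^(−Te/τ) = e^(−0.26/0.2032) = 0.2782; trapped volume = 441.99 × 0.2782 = 122.96 mL.
Additional alveolar pressure from trapping ≈ V_trapped / C = 122.96 / 37.142 = 3.311 cmH2O.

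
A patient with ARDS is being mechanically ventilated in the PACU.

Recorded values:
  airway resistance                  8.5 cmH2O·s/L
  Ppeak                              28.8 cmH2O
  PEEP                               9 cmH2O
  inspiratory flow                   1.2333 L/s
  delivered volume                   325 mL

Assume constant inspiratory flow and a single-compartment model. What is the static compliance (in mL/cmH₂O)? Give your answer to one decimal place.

34.9

Equation of motion (constant flow): PIP = Vt/C + R·V̇ + PEEP.
Vt/C = PIP − R·V̇ − PEEP = 28.8 − 8.5×1.2333 − 9 = 28.8 − 10.483 − 9 = 9.317 cmH2O.
C = Vt / 9.317 = 325 / 9.317 = 34.882 mL/cmH2O.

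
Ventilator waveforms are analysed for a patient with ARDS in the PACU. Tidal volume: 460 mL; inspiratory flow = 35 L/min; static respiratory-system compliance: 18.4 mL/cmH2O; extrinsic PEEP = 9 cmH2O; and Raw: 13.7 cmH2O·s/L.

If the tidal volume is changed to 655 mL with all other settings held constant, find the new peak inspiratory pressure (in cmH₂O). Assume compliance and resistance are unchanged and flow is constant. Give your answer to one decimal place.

Flow: 35 L/min ÷ 60 = 0.5833 L/s.
PIP = Vt/C + R·V̇ + PEEP (constant-flow equation of motion).
Only the elastic term changes: ΔPIP = ΔVt / C = (655 − 460) / 18.4 = 10.598 cmH2O.
Original PIP = 460/18.4 + 13.7×0.5833 + 9 = 41.991 cmH2O; new PIP = 41.991 + (10.598) = 52.589 cmH2O.

52.6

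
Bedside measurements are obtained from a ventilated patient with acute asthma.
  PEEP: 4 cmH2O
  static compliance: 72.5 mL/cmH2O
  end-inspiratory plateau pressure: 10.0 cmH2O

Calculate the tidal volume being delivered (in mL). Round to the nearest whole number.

435

Vt = Cstat × (Pplat − PEEP) = 72.5 × (10.0 − 4) = 72.5 × 6.0 = 435.0 mL.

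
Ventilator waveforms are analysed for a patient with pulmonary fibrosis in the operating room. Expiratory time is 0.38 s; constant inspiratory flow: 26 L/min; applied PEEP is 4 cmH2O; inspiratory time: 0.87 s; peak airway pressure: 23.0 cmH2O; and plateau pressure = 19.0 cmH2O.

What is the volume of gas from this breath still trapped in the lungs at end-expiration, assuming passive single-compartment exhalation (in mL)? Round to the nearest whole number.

73

Flow: 26 L/min ÷ 60 = 0.4333 L/s.
Vt = flow × Ti = 0.4333 L/s × 0.87 s × 1000 mL/L = 376.97 mL.
R = (PIP − Pplat)/V̇ = (23.0 − 19.0) / 0.4333 = 4.0/0.4333 = 9.231 cmH2O·s/L.
C = Vt/(Pplat − PEEP) = 376.97 / (19.0 − 4) = 376.97/15.0 = 25.131 mL/cmH2O.
τ = R × C = 9.231 × 0.02513 L/cmH2O = 0.232 s.
Fraction remaining = e^(−Te/τ) = e^(−0.38/0.232) = 0.1944.
Trapped volume = 376.97 × 0.1944 = 73.283 mL.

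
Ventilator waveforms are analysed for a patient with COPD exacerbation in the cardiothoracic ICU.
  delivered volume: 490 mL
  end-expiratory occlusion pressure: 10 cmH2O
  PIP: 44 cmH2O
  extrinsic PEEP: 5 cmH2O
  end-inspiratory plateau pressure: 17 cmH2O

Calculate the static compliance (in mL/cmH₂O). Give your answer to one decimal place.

End-expiratory occlusion gives total PEEP = 10 cmH2O (intrinsic PEEP = 10 − 5 = 5). Use total PEEP for the elastic gradient.
Cstat = Vt / (Pplat − PEEPtotal) = 490 / (17 − 10) = 490 / 7.0 = 70.0 mL/cmH2O.

70.0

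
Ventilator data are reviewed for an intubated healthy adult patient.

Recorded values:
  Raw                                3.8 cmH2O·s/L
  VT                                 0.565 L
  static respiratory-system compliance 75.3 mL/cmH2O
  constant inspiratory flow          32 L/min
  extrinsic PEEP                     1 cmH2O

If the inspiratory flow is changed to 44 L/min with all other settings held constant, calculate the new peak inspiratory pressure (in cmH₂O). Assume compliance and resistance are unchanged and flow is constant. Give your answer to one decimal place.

Flow: 32 L/min ÷ 60 = 0.5333 L/s.
New flow: 44 L/min ÷ 60 = 0.7333 L/s.
PIP = Vt/C + R·V̇ + PEEP (constant-flow equation of motion).
Only the resistive term changes: ΔPIP = R × ΔV̇ = 3.8 × (0.7333 − 0.5333) = 3.8 × 0.2 = 0.76 cmH2O.
Original PIP = 565/75.3 + 3.8×0.5333 + 1 = 10.53 cmH2O; new PIP = 10.53 + (0.76) = 11.29 cmH2O.

11.3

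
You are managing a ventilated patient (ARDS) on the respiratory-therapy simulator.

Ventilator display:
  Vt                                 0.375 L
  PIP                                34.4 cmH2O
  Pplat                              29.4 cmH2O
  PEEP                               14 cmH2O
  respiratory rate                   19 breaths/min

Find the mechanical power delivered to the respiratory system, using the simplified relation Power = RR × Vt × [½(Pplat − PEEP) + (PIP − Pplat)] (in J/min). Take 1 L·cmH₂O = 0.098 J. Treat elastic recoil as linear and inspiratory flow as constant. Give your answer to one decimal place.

Per-breath work = Vt × [½(Pplat−PEEP) + (PIP−Pplat)] = 0.375 × [0.5×15.4 + 5.0] = 0.375 × 12.7 = 4.763 L·cmH2O.
Power = 19 × 4.763 = 90.497 L·cmH2O/min.
× 0.098 J/(L·cmH2O) → 8.869 J/min.

8.9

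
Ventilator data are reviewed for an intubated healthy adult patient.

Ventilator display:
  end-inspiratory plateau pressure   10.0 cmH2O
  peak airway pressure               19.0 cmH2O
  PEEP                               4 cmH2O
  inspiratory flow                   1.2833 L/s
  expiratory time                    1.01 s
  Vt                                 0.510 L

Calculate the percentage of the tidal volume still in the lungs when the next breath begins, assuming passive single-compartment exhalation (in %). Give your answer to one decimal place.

R = (PIP − Pplat)/V̇ = (19.0 − 10.0) / 1.2833 = 9.0/1.2833 = 7.013 cmH2O·s/L.
C = Vt/(Pplat − PEEP) = 510.0 / (10.0 − 4) = 510.0/6.0 = 85.0 mL/cmH2O.
τ = R × C = 7.013 × 0.085 L/cmH2O = 0.5961 s.
Fraction remaining at end-expiration = e^(−Te/τ) = e^(−1.01/0.5961) = 0.1837 → 18.37%.

18.4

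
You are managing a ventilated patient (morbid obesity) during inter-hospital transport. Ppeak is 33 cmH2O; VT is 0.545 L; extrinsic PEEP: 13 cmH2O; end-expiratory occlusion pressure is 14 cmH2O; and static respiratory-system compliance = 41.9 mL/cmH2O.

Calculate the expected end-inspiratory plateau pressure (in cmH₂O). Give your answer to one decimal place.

27.0

End-expiratory occlusion gives total PEEP = 14 cmH2O (intrinsic PEEP = 14 − 13 = 1). Use total PEEP for the elastic gradient.
Pplat = PEEPtotal + Vt / Cstat = 14 + 545 / 41.9 = 14 + 13.007 = 27.007 cmH2O.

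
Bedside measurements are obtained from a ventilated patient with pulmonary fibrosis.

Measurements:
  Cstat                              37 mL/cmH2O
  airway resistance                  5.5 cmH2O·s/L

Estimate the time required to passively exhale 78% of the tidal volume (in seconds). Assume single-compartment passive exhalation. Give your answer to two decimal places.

0.31

τ = R × C = 5.5 × 37 mL/cmH2O = 5.5 × 0.037 L/cmH2O = 0.2035 s.
Exhaled fraction f = 1 − e^(−t/τ) → t = −τ·ln(1 − f) = −0.2035·ln(0.22) = 0.3081 s.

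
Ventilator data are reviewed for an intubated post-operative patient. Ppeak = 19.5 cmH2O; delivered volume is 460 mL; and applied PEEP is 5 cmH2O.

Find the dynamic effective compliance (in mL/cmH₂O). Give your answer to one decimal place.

Dynamic compliance = Vt / (PIP − PEEP) = 460 / (19.5 − 5) = 460 / 14.5 = 31.724 mL/cmH2O.

31.7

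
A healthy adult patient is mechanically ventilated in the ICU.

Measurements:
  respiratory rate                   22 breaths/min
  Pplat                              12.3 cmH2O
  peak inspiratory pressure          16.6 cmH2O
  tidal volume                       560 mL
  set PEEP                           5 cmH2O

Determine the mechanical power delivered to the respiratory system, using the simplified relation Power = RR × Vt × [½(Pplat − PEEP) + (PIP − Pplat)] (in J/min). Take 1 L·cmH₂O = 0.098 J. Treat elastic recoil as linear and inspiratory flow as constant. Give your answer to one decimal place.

9.6

Per-breath work = Vt × [½(Pplat−PEEP) + (PIP−Pplat)] = 0.560 × [0.5×7.3 + 4.3] = 0.560 × 7.95 = 4.452 L·cmH2O.
Power = 22 × 4.452 = 97.944 L·cmH2O/min.
× 0.098 J/(L·cmH2O) → 9.599 J/min.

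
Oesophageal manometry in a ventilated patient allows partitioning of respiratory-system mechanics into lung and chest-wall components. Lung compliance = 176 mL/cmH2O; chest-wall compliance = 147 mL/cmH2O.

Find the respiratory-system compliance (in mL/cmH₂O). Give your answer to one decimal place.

80.1

Lung and chest wall are elastances in series: 1/Crs = 1/CL + 1/Ccw.
1/Crs = 1/176 + 1/147 = 0.01248.
Crs = 80.128 mL/cmH2O.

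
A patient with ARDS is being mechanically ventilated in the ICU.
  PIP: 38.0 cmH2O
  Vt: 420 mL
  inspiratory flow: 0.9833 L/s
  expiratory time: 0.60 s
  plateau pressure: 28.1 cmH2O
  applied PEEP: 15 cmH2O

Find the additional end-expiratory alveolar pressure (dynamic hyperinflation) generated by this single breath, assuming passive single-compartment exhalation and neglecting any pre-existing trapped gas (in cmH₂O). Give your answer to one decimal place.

R = (PIP − Pplat)/V̇ = (38.0 − 28.1) / 0.9833 = 9.9/0.9833 = 10.068 cmH2O·s/L.
C = Vt/(Pplat − PEEP) = 420.0 / (28.1 − 15) = 420.0/13.1 = 32.061 mL/cmH2O.
τ = R × C = 10.068 × 0.03206 L/cmH2O = 0.3228 s.
Fraction remaining = e^(−Te/τ) = e^(−0.60/0.3228) = 0.1559; trapped volume = 420.0 × 0.1559 = 65.478 mL.
Additional alveolar pressure from trapping ≈ V_trapped / C = 65.478 / 32.061 = 2.042 cmH2O.

2.0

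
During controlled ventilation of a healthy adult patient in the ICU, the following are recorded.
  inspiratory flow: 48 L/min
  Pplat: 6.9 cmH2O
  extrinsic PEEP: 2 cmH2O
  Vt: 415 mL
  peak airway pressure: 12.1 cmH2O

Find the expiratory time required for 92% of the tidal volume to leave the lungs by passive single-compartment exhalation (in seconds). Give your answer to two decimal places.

Flow: 48 L/min ÷ 60 = 0.8 L/s.
R = (PIP − Pplat)/V̇ = (12.1 − 6.9) / 0.8 = 5.2/0.8 = 6.5 cmH2O·s/L.
C = Vt/(Pplat − PEEP) = 415.0 / (6.9 − 2) = 415.0/4.9 = 84.694 mL/cmH2O.
τ = R × C = 6.5 × 0.08469 L/cmH2O = 0.5505 s.
t = −τ·ln(1 − 0.92) = −0.5505·ln(0.08) = 1.39 s.

1.39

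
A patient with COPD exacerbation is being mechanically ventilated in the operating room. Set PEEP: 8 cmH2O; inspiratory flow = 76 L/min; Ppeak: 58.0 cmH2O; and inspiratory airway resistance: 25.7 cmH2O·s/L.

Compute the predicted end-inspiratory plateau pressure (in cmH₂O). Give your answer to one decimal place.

25.4

Flow: 76 L/min ÷ 60 = 1.2667 L/s.
Pplat = PIP − Raw × flow = 58.0 − 25.7 × 1.2667 = 58.0 − 32.554 = 25.446 cmH2O.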